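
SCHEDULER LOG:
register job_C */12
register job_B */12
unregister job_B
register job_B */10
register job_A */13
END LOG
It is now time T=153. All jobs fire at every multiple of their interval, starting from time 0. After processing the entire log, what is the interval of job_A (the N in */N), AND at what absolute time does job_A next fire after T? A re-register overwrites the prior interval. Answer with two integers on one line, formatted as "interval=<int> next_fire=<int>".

Op 1: register job_C */12 -> active={job_C:*/12}
Op 2: register job_B */12 -> active={job_B:*/12, job_C:*/12}
Op 3: unregister job_B -> active={job_C:*/12}
Op 4: register job_B */10 -> active={job_B:*/10, job_C:*/12}
Op 5: register job_A */13 -> active={job_A:*/13, job_B:*/10, job_C:*/12}
Final interval of job_A = 13
Next fire of job_A after T=153: (153//13+1)*13 = 156

Answer: interval=13 next_fire=156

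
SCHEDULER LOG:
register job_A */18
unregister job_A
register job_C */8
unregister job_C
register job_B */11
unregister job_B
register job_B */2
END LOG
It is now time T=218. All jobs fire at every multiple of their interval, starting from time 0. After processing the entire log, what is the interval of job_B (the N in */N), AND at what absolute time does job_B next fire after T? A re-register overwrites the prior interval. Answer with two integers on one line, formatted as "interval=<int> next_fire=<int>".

Answer: interval=2 next_fire=220

Derivation:
Op 1: register job_A */18 -> active={job_A:*/18}
Op 2: unregister job_A -> active={}
Op 3: register job_C */8 -> active={job_C:*/8}
Op 4: unregister job_C -> active={}
Op 5: register job_B */11 -> active={job_B:*/11}
Op 6: unregister job_B -> active={}
Op 7: register job_B */2 -> active={job_B:*/2}
Final interval of job_B = 2
Next fire of job_B after T=218: (218//2+1)*2 = 220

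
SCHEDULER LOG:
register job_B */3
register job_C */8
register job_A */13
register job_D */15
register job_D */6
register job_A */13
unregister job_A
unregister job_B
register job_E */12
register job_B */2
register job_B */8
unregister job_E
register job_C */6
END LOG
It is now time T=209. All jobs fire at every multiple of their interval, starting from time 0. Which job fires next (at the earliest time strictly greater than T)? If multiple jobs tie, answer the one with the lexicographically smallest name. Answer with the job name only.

Answer: job_C

Derivation:
Op 1: register job_B */3 -> active={job_B:*/3}
Op 2: register job_C */8 -> active={job_B:*/3, job_C:*/8}
Op 3: register job_A */13 -> active={job_A:*/13, job_B:*/3, job_C:*/8}
Op 4: register job_D */15 -> active={job_A:*/13, job_B:*/3, job_C:*/8, job_D:*/15}
Op 5: register job_D */6 -> active={job_A:*/13, job_B:*/3, job_C:*/8, job_D:*/6}
Op 6: register job_A */13 -> active={job_A:*/13, job_B:*/3, job_C:*/8, job_D:*/6}
Op 7: unregister job_A -> active={job_B:*/3, job_C:*/8, job_D:*/6}
Op 8: unregister job_B -> active={job_C:*/8, job_D:*/6}
Op 9: register job_E */12 -> active={job_C:*/8, job_D:*/6, job_E:*/12}
Op 10: register job_B */2 -> active={job_B:*/2, job_C:*/8, job_D:*/6, job_E:*/12}
Op 11: register job_B */8 -> active={job_B:*/8, job_C:*/8, job_D:*/6, job_E:*/12}
Op 12: unregister job_E -> active={job_B:*/8, job_C:*/8, job_D:*/6}
Op 13: register job_C */6 -> active={job_B:*/8, job_C:*/6, job_D:*/6}
  job_B: interval 8, next fire after T=209 is 216
  job_C: interval 6, next fire after T=209 is 210
  job_D: interval 6, next fire after T=209 is 210
Earliest = 210, winner (lex tiebreak) = job_C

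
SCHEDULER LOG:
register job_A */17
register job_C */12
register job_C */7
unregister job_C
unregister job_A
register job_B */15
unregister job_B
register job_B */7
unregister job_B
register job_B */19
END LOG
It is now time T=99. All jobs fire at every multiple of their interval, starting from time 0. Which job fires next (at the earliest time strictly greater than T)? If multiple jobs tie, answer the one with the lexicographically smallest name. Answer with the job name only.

Answer: job_B

Derivation:
Op 1: register job_A */17 -> active={job_A:*/17}
Op 2: register job_C */12 -> active={job_A:*/17, job_C:*/12}
Op 3: register job_C */7 -> active={job_A:*/17, job_C:*/7}
Op 4: unregister job_C -> active={job_A:*/17}
Op 5: unregister job_A -> active={}
Op 6: register job_B */15 -> active={job_B:*/15}
Op 7: unregister job_B -> active={}
Op 8: register job_B */7 -> active={job_B:*/7}
Op 9: unregister job_B -> active={}
Op 10: register job_B */19 -> active={job_B:*/19}
  job_B: interval 19, next fire after T=99 is 114
Earliest = 114, winner (lex tiebreak) = job_B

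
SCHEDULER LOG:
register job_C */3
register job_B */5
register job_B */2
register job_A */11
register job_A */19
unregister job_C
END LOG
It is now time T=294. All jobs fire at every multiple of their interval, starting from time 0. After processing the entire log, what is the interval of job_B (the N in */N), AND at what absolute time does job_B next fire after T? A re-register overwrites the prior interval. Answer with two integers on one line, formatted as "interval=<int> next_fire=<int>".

Op 1: register job_C */3 -> active={job_C:*/3}
Op 2: register job_B */5 -> active={job_B:*/5, job_C:*/3}
Op 3: register job_B */2 -> active={job_B:*/2, job_C:*/3}
Op 4: register job_A */11 -> active={job_A:*/11, job_B:*/2, job_C:*/3}
Op 5: register job_A */19 -> active={job_A:*/19, job_B:*/2, job_C:*/3}
Op 6: unregister job_C -> active={job_A:*/19, job_B:*/2}
Final interval of job_B = 2
Next fire of job_B after T=294: (294//2+1)*2 = 296

Answer: interval=2 next_fire=296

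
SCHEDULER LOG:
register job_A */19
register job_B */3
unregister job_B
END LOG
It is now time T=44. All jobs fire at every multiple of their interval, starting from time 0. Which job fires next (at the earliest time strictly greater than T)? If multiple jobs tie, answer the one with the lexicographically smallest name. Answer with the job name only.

Op 1: register job_A */19 -> active={job_A:*/19}
Op 2: register job_B */3 -> active={job_A:*/19, job_B:*/3}
Op 3: unregister job_B -> active={job_A:*/19}
  job_A: interval 19, next fire after T=44 is 57
Earliest = 57, winner (lex tiebreak) = job_A

Answer: job_A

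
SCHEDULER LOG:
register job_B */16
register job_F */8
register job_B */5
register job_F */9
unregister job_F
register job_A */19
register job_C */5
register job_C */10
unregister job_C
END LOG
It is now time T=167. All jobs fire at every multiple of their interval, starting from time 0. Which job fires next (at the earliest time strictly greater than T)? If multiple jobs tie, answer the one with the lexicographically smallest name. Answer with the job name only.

Answer: job_B

Derivation:
Op 1: register job_B */16 -> active={job_B:*/16}
Op 2: register job_F */8 -> active={job_B:*/16, job_F:*/8}
Op 3: register job_B */5 -> active={job_B:*/5, job_F:*/8}
Op 4: register job_F */9 -> active={job_B:*/5, job_F:*/9}
Op 5: unregister job_F -> active={job_B:*/5}
Op 6: register job_A */19 -> active={job_A:*/19, job_B:*/5}
Op 7: register job_C */5 -> active={job_A:*/19, job_B:*/5, job_C:*/5}
Op 8: register job_C */10 -> active={job_A:*/19, job_B:*/5, job_C:*/10}
Op 9: unregister job_C -> active={job_A:*/19, job_B:*/5}
  job_A: interval 19, next fire after T=167 is 171
  job_B: interval 5, next fire after T=167 is 170
Earliest = 170, winner (lex tiebreak) = job_B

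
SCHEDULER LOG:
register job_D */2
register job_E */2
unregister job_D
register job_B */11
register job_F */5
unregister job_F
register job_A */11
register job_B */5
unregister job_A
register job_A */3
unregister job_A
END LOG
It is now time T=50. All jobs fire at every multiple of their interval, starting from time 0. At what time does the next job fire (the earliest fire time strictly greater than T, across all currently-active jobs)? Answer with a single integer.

Answer: 52

Derivation:
Op 1: register job_D */2 -> active={job_D:*/2}
Op 2: register job_E */2 -> active={job_D:*/2, job_E:*/2}
Op 3: unregister job_D -> active={job_E:*/2}
Op 4: register job_B */11 -> active={job_B:*/11, job_E:*/2}
Op 5: register job_F */5 -> active={job_B:*/11, job_E:*/2, job_F:*/5}
Op 6: unregister job_F -> active={job_B:*/11, job_E:*/2}
Op 7: register job_A */11 -> active={job_A:*/11, job_B:*/11, job_E:*/2}
Op 8: register job_B */5 -> active={job_A:*/11, job_B:*/5, job_E:*/2}
Op 9: unregister job_A -> active={job_B:*/5, job_E:*/2}
Op 10: register job_A */3 -> active={job_A:*/3, job_B:*/5, job_E:*/2}
Op 11: unregister job_A -> active={job_B:*/5, job_E:*/2}
  job_B: interval 5, next fire after T=50 is 55
  job_E: interval 2, next fire after T=50 is 52
Earliest fire time = 52 (job job_E)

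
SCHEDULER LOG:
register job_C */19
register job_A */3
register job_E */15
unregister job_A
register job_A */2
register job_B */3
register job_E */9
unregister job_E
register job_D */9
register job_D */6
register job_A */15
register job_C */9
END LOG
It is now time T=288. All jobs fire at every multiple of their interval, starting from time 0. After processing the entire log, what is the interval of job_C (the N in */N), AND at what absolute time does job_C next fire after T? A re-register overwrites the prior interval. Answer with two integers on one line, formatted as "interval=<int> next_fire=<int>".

Answer: interval=9 next_fire=297

Derivation:
Op 1: register job_C */19 -> active={job_C:*/19}
Op 2: register job_A */3 -> active={job_A:*/3, job_C:*/19}
Op 3: register job_E */15 -> active={job_A:*/3, job_C:*/19, job_E:*/15}
Op 4: unregister job_A -> active={job_C:*/19, job_E:*/15}
Op 5: register job_A */2 -> active={job_A:*/2, job_C:*/19, job_E:*/15}
Op 6: register job_B */3 -> active={job_A:*/2, job_B:*/3, job_C:*/19, job_E:*/15}
Op 7: register job_E */9 -> active={job_A:*/2, job_B:*/3, job_C:*/19, job_E:*/9}
Op 8: unregister job_E -> active={job_A:*/2, job_B:*/3, job_C:*/19}
Op 9: register job_D */9 -> active={job_A:*/2, job_B:*/3, job_C:*/19, job_D:*/9}
Op 10: register job_D */6 -> active={job_A:*/2, job_B:*/3, job_C:*/19, job_D:*/6}
Op 11: register job_A */15 -> active={job_A:*/15, job_B:*/3, job_C:*/19, job_D:*/6}
Op 12: register job_C */9 -> active={job_A:*/15, job_B:*/3, job_C:*/9, job_D:*/6}
Final interval of job_C = 9
Next fire of job_C after T=288: (288//9+1)*9 = 297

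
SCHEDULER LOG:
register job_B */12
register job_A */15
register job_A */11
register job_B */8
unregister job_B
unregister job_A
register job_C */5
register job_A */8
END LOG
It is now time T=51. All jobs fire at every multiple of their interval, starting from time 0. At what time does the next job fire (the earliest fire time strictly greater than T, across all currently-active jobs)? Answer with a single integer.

Op 1: register job_B */12 -> active={job_B:*/12}
Op 2: register job_A */15 -> active={job_A:*/15, job_B:*/12}
Op 3: register job_A */11 -> active={job_A:*/11, job_B:*/12}
Op 4: register job_B */8 -> active={job_A:*/11, job_B:*/8}
Op 5: unregister job_B -> active={job_A:*/11}
Op 6: unregister job_A -> active={}
Op 7: register job_C */5 -> active={job_C:*/5}
Op 8: register job_A */8 -> active={job_A:*/8, job_C:*/5}
  job_A: interval 8, next fire after T=51 is 56
  job_C: interval 5, next fire after T=51 is 55
Earliest fire time = 55 (job job_C)

Answer: 55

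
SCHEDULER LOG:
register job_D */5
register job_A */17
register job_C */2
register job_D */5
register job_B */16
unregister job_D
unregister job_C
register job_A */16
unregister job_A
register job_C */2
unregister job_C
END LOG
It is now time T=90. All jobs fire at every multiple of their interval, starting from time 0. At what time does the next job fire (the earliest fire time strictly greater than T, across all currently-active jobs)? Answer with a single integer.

Answer: 96

Derivation:
Op 1: register job_D */5 -> active={job_D:*/5}
Op 2: register job_A */17 -> active={job_A:*/17, job_D:*/5}
Op 3: register job_C */2 -> active={job_A:*/17, job_C:*/2, job_D:*/5}
Op 4: register job_D */5 -> active={job_A:*/17, job_C:*/2, job_D:*/5}
Op 5: register job_B */16 -> active={job_A:*/17, job_B:*/16, job_C:*/2, job_D:*/5}
Op 6: unregister job_D -> active={job_A:*/17, job_B:*/16, job_C:*/2}
Op 7: unregister job_C -> active={job_A:*/17, job_B:*/16}
Op 8: register job_A */16 -> active={job_A:*/16, job_B:*/16}
Op 9: unregister job_A -> active={job_B:*/16}
Op 10: register job_C */2 -> active={job_B:*/16, job_C:*/2}
Op 11: unregister job_C -> active={job_B:*/16}
  job_B: interval 16, next fire after T=90 is 96
Earliest fire time = 96 (job job_B)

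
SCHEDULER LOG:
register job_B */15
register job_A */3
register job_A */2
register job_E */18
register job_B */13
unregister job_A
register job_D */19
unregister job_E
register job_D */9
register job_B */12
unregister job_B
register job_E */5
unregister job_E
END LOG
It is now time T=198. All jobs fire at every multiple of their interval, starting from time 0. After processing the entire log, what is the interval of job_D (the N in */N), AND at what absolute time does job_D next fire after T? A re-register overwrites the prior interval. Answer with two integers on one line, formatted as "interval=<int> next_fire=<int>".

Op 1: register job_B */15 -> active={job_B:*/15}
Op 2: register job_A */3 -> active={job_A:*/3, job_B:*/15}
Op 3: register job_A */2 -> active={job_A:*/2, job_B:*/15}
Op 4: register job_E */18 -> active={job_A:*/2, job_B:*/15, job_E:*/18}
Op 5: register job_B */13 -> active={job_A:*/2, job_B:*/13, job_E:*/18}
Op 6: unregister job_A -> active={job_B:*/13, job_E:*/18}
Op 7: register job_D */19 -> active={job_B:*/13, job_D:*/19, job_E:*/18}
Op 8: unregister job_E -> active={job_B:*/13, job_D:*/19}
Op 9: register job_D */9 -> active={job_B:*/13, job_D:*/9}
Op 10: register job_B */12 -> active={job_B:*/12, job_D:*/9}
Op 11: unregister job_B -> active={job_D:*/9}
Op 12: register job_E */5 -> active={job_D:*/9, job_E:*/5}
Op 13: unregister job_E -> active={job_D:*/9}
Final interval of job_D = 9
Next fire of job_D after T=198: (198//9+1)*9 = 207

Answer: interval=9 next_fire=207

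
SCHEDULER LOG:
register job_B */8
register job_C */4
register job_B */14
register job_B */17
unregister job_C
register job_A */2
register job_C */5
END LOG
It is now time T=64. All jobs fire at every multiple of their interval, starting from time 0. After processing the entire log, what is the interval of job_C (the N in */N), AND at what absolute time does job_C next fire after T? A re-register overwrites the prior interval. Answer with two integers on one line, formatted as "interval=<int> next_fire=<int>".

Answer: interval=5 next_fire=65

Derivation:
Op 1: register job_B */8 -> active={job_B:*/8}
Op 2: register job_C */4 -> active={job_B:*/8, job_C:*/4}
Op 3: register job_B */14 -> active={job_B:*/14, job_C:*/4}
Op 4: register job_B */17 -> active={job_B:*/17, job_C:*/4}
Op 5: unregister job_C -> active={job_B:*/17}
Op 6: register job_A */2 -> active={job_A:*/2, job_B:*/17}
Op 7: register job_C */5 -> active={job_A:*/2, job_B:*/17, job_C:*/5}
Final interval of job_C = 5
Next fire of job_C after T=64: (64//5+1)*5 = 65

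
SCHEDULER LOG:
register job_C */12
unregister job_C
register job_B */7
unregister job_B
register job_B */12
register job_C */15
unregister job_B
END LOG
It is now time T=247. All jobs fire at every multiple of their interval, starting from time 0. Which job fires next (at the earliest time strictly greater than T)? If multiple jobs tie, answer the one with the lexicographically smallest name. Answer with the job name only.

Op 1: register job_C */12 -> active={job_C:*/12}
Op 2: unregister job_C -> active={}
Op 3: register job_B */7 -> active={job_B:*/7}
Op 4: unregister job_B -> active={}
Op 5: register job_B */12 -> active={job_B:*/12}
Op 6: register job_C */15 -> active={job_B:*/12, job_C:*/15}
Op 7: unregister job_B -> active={job_C:*/15}
  job_C: interval 15, next fire after T=247 is 255
Earliest = 255, winner (lex tiebreak) = job_C

Answer: job_C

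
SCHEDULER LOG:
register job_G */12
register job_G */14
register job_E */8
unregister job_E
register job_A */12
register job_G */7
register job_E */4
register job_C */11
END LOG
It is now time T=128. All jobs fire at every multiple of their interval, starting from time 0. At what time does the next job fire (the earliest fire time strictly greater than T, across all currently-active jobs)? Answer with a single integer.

Answer: 132

Derivation:
Op 1: register job_G */12 -> active={job_G:*/12}
Op 2: register job_G */14 -> active={job_G:*/14}
Op 3: register job_E */8 -> active={job_E:*/8, job_G:*/14}
Op 4: unregister job_E -> active={job_G:*/14}
Op 5: register job_A */12 -> active={job_A:*/12, job_G:*/14}
Op 6: register job_G */7 -> active={job_A:*/12, job_G:*/7}
Op 7: register job_E */4 -> active={job_A:*/12, job_E:*/4, job_G:*/7}
Op 8: register job_C */11 -> active={job_A:*/12, job_C:*/11, job_E:*/4, job_G:*/7}
  job_A: interval 12, next fire after T=128 is 132
  job_C: interval 11, next fire after T=128 is 132
  job_E: interval 4, next fire after T=128 is 132
  job_G: interval 7, next fire after T=128 is 133
Earliest fire time = 132 (job job_A)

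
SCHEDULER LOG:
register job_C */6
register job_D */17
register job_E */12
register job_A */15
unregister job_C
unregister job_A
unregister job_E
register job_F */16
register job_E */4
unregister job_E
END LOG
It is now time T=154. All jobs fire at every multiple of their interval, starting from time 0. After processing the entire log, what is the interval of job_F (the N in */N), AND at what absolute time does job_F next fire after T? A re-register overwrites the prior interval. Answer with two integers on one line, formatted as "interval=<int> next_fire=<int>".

Answer: interval=16 next_fire=160

Derivation:
Op 1: register job_C */6 -> active={job_C:*/6}
Op 2: register job_D */17 -> active={job_C:*/6, job_D:*/17}
Op 3: register job_E */12 -> active={job_C:*/6, job_D:*/17, job_E:*/12}
Op 4: register job_A */15 -> active={job_A:*/15, job_C:*/6, job_D:*/17, job_E:*/12}
Op 5: unregister job_C -> active={job_A:*/15, job_D:*/17, job_E:*/12}
Op 6: unregister job_A -> active={job_D:*/17, job_E:*/12}
Op 7: unregister job_E -> active={job_D:*/17}
Op 8: register job_F */16 -> active={job_D:*/17, job_F:*/16}
Op 9: register job_E */4 -> active={job_D:*/17, job_E:*/4, job_F:*/16}
Op 10: unregister job_E -> active={job_D:*/17, job_F:*/16}
Final interval of job_F = 16
Next fire of job_F after T=154: (154//16+1)*16 = 160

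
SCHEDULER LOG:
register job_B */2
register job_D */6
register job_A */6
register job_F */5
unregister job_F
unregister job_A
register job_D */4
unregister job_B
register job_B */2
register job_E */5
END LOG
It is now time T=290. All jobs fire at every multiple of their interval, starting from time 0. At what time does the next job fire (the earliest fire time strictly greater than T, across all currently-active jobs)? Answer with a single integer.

Op 1: register job_B */2 -> active={job_B:*/2}
Op 2: register job_D */6 -> active={job_B:*/2, job_D:*/6}
Op 3: register job_A */6 -> active={job_A:*/6, job_B:*/2, job_D:*/6}
Op 4: register job_F */5 -> active={job_A:*/6, job_B:*/2, job_D:*/6, job_F:*/5}
Op 5: unregister job_F -> active={job_A:*/6, job_B:*/2, job_D:*/6}
Op 6: unregister job_A -> active={job_B:*/2, job_D:*/6}
Op 7: register job_D */4 -> active={job_B:*/2, job_D:*/4}
Op 8: unregister job_B -> active={job_D:*/4}
Op 9: register job_B */2 -> active={job_B:*/2, job_D:*/4}
Op 10: register job_E */5 -> active={job_B:*/2, job_D:*/4, job_E:*/5}
  job_B: interval 2, next fire after T=290 is 292
  job_D: interval 4, next fire after T=290 is 292
  job_E: interval 5, next fire after T=290 is 295
Earliest fire time = 292 (job job_B)

Answer: 292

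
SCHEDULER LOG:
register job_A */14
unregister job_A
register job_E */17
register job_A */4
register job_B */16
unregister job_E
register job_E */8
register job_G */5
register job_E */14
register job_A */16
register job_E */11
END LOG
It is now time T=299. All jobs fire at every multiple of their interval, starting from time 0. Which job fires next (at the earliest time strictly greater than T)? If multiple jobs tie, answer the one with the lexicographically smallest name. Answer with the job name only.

Answer: job_G

Derivation:
Op 1: register job_A */14 -> active={job_A:*/14}
Op 2: unregister job_A -> active={}
Op 3: register job_E */17 -> active={job_E:*/17}
Op 4: register job_A */4 -> active={job_A:*/4, job_E:*/17}
Op 5: register job_B */16 -> active={job_A:*/4, job_B:*/16, job_E:*/17}
Op 6: unregister job_E -> active={job_A:*/4, job_B:*/16}
Op 7: register job_E */8 -> active={job_A:*/4, job_B:*/16, job_E:*/8}
Op 8: register job_G */5 -> active={job_A:*/4, job_B:*/16, job_E:*/8, job_G:*/5}
Op 9: register job_E */14 -> active={job_A:*/4, job_B:*/16, job_E:*/14, job_G:*/5}
Op 10: register job_A */16 -> active={job_A:*/16, job_B:*/16, job_E:*/14, job_G:*/5}
Op 11: register job_E */11 -> active={job_A:*/16, job_B:*/16, job_E:*/11, job_G:*/5}
  job_A: interval 16, next fire after T=299 is 304
  job_B: interval 16, next fire after T=299 is 304
  job_E: interval 11, next fire after T=299 is 308
  job_G: interval 5, next fire after T=299 is 300
Earliest = 300, winner (lex tiebreak) = job_G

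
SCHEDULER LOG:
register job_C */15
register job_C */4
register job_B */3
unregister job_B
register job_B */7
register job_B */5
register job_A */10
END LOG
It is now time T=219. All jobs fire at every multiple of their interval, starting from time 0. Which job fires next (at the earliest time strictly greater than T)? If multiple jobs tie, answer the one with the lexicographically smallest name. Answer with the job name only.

Op 1: register job_C */15 -> active={job_C:*/15}
Op 2: register job_C */4 -> active={job_C:*/4}
Op 3: register job_B */3 -> active={job_B:*/3, job_C:*/4}
Op 4: unregister job_B -> active={job_C:*/4}
Op 5: register job_B */7 -> active={job_B:*/7, job_C:*/4}
Op 6: register job_B */5 -> active={job_B:*/5, job_C:*/4}
Op 7: register job_A */10 -> active={job_A:*/10, job_B:*/5, job_C:*/4}
  job_A: interval 10, next fire after T=219 is 220
  job_B: interval 5, next fire after T=219 is 220
  job_C: interval 4, next fire after T=219 is 220
Earliest = 220, winner (lex tiebreak) = job_A

Answer: job_A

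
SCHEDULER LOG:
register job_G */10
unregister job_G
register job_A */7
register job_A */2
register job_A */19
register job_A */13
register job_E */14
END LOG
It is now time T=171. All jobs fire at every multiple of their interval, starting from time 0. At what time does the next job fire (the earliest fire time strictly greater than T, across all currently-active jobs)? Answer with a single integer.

Answer: 182

Derivation:
Op 1: register job_G */10 -> active={job_G:*/10}
Op 2: unregister job_G -> active={}
Op 3: register job_A */7 -> active={job_A:*/7}
Op 4: register job_A */2 -> active={job_A:*/2}
Op 5: register job_A */19 -> active={job_A:*/19}
Op 6: register job_A */13 -> active={job_A:*/13}
Op 7: register job_E */14 -> active={job_A:*/13, job_E:*/14}
  job_A: interval 13, next fire after T=171 is 182
  job_E: interval 14, next fire after T=171 is 182
Earliest fire time = 182 (job job_A)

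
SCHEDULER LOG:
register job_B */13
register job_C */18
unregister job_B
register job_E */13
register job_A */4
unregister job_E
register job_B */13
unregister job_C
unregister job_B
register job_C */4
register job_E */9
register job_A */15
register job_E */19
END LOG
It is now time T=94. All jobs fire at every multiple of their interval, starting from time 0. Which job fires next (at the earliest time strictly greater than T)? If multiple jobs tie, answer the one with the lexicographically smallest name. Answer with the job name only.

Answer: job_E

Derivation:
Op 1: register job_B */13 -> active={job_B:*/13}
Op 2: register job_C */18 -> active={job_B:*/13, job_C:*/18}
Op 3: unregister job_B -> active={job_C:*/18}
Op 4: register job_E */13 -> active={job_C:*/18, job_E:*/13}
Op 5: register job_A */4 -> active={job_A:*/4, job_C:*/18, job_E:*/13}
Op 6: unregister job_E -> active={job_A:*/4, job_C:*/18}
Op 7: register job_B */13 -> active={job_A:*/4, job_B:*/13, job_C:*/18}
Op 8: unregister job_C -> active={job_A:*/4, job_B:*/13}
Op 9: unregister job_B -> active={job_A:*/4}
Op 10: register job_C */4 -> active={job_A:*/4, job_C:*/4}
Op 11: register job_E */9 -> active={job_A:*/4, job_C:*/4, job_E:*/9}
Op 12: register job_A */15 -> active={job_A:*/15, job_C:*/4, job_E:*/9}
Op 13: register job_E */19 -> active={job_A:*/15, job_C:*/4, job_E:*/19}
  job_A: interval 15, next fire after T=94 is 105
  job_C: interval 4, next fire after T=94 is 96
  job_E: interval 19, next fire after T=94 is 95
Earliest = 95, winner (lex tiebreak) = job_E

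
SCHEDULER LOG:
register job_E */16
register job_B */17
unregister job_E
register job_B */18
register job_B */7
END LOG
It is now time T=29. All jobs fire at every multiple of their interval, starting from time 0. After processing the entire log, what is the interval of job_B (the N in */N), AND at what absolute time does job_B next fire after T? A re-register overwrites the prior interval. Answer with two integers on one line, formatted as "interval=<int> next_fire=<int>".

Answer: interval=7 next_fire=35

Derivation:
Op 1: register job_E */16 -> active={job_E:*/16}
Op 2: register job_B */17 -> active={job_B:*/17, job_E:*/16}
Op 3: unregister job_E -> active={job_B:*/17}
Op 4: register job_B */18 -> active={job_B:*/18}
Op 5: register job_B */7 -> active={job_B:*/7}
Final interval of job_B = 7
Next fire of job_B after T=29: (29//7+1)*7 = 35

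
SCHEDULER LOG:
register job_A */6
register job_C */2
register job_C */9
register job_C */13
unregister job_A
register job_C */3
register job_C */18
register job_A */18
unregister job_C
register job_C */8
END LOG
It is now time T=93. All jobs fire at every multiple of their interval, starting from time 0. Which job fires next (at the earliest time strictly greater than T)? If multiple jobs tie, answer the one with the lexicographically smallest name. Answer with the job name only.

Op 1: register job_A */6 -> active={job_A:*/6}
Op 2: register job_C */2 -> active={job_A:*/6, job_C:*/2}
Op 3: register job_C */9 -> active={job_A:*/6, job_C:*/9}
Op 4: register job_C */13 -> active={job_A:*/6, job_C:*/13}
Op 5: unregister job_A -> active={job_C:*/13}
Op 6: register job_C */3 -> active={job_C:*/3}
Op 7: register job_C */18 -> active={job_C:*/18}
Op 8: register job_A */18 -> active={job_A:*/18, job_C:*/18}
Op 9: unregister job_C -> active={job_A:*/18}
Op 10: register job_C */8 -> active={job_A:*/18, job_C:*/8}
  job_A: interval 18, next fire after T=93 is 108
  job_C: interval 8, next fire after T=93 is 96
Earliest = 96, winner (lex tiebreak) = job_C

Answer: job_C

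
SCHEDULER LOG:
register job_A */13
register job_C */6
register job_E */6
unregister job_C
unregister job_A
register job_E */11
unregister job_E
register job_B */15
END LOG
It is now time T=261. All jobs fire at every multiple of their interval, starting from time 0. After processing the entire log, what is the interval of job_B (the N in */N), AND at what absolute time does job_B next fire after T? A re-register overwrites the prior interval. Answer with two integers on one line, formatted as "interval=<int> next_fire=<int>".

Op 1: register job_A */13 -> active={job_A:*/13}
Op 2: register job_C */6 -> active={job_A:*/13, job_C:*/6}
Op 3: register job_E */6 -> active={job_A:*/13, job_C:*/6, job_E:*/6}
Op 4: unregister job_C -> active={job_A:*/13, job_E:*/6}
Op 5: unregister job_A -> active={job_E:*/6}
Op 6: register job_E */11 -> active={job_E:*/11}
Op 7: unregister job_E -> active={}
Op 8: register job_B */15 -> active={job_B:*/15}
Final interval of job_B = 15
Next fire of job_B after T=261: (261//15+1)*15 = 270

Answer: interval=15 next_fire=270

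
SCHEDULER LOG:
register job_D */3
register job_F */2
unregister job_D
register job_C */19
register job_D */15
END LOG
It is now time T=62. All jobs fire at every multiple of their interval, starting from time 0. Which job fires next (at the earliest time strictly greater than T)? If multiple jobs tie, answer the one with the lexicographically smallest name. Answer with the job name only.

Answer: job_F

Derivation:
Op 1: register job_D */3 -> active={job_D:*/3}
Op 2: register job_F */2 -> active={job_D:*/3, job_F:*/2}
Op 3: unregister job_D -> active={job_F:*/2}
Op 4: register job_C */19 -> active={job_C:*/19, job_F:*/2}
Op 5: register job_D */15 -> active={job_C:*/19, job_D:*/15, job_F:*/2}
  job_C: interval 19, next fire after T=62 is 76
  job_D: interval 15, next fire after T=62 is 75
  job_F: interval 2, next fire after T=62 is 64
Earliest = 64, winner (lex tiebreak) = job_F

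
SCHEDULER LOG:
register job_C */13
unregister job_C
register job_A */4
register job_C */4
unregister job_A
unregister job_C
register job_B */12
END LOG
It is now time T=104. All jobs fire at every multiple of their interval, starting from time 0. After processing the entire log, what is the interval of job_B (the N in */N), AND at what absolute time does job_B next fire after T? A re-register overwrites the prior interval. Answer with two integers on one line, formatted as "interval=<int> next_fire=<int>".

Op 1: register job_C */13 -> active={job_C:*/13}
Op 2: unregister job_C -> active={}
Op 3: register job_A */4 -> active={job_A:*/4}
Op 4: register job_C */4 -> active={job_A:*/4, job_C:*/4}
Op 5: unregister job_A -> active={job_C:*/4}
Op 6: unregister job_C -> active={}
Op 7: register job_B */12 -> active={job_B:*/12}
Final interval of job_B = 12
Next fire of job_B after T=104: (104//12+1)*12 = 108

Answer: interval=12 next_fire=108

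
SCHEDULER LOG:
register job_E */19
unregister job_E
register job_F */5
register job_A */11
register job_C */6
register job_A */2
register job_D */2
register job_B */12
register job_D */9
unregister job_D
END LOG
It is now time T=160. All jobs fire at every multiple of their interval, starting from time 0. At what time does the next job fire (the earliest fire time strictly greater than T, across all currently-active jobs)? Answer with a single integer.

Answer: 162

Derivation:
Op 1: register job_E */19 -> active={job_E:*/19}
Op 2: unregister job_E -> active={}
Op 3: register job_F */5 -> active={job_F:*/5}
Op 4: register job_A */11 -> active={job_A:*/11, job_F:*/5}
Op 5: register job_C */6 -> active={job_A:*/11, job_C:*/6, job_F:*/5}
Op 6: register job_A */2 -> active={job_A:*/2, job_C:*/6, job_F:*/5}
Op 7: register job_D */2 -> active={job_A:*/2, job_C:*/6, job_D:*/2, job_F:*/5}
Op 8: register job_B */12 -> active={job_A:*/2, job_B:*/12, job_C:*/6, job_D:*/2, job_F:*/5}
Op 9: register job_D */9 -> active={job_A:*/2, job_B:*/12, job_C:*/6, job_D:*/9, job_F:*/5}
Op 10: unregister job_D -> active={job_A:*/2, job_B:*/12, job_C:*/6, job_F:*/5}
  job_A: interval 2, next fire after T=160 is 162
  job_B: interval 12, next fire after T=160 is 168
  job_C: interval 6, next fire after T=160 is 162
  job_F: interval 5, next fire after T=160 is 165
Earliest fire time = 162 (job job_A)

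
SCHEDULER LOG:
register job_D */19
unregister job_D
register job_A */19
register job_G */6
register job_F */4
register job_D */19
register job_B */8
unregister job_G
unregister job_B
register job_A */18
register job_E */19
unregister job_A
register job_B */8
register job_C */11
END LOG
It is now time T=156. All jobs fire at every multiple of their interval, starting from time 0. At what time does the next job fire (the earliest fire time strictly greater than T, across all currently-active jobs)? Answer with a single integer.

Answer: 160

Derivation:
Op 1: register job_D */19 -> active={job_D:*/19}
Op 2: unregister job_D -> active={}
Op 3: register job_A */19 -> active={job_A:*/19}
Op 4: register job_G */6 -> active={job_A:*/19, job_G:*/6}
Op 5: register job_F */4 -> active={job_A:*/19, job_F:*/4, job_G:*/6}
Op 6: register job_D */19 -> active={job_A:*/19, job_D:*/19, job_F:*/4, job_G:*/6}
Op 7: register job_B */8 -> active={job_A:*/19, job_B:*/8, job_D:*/19, job_F:*/4, job_G:*/6}
Op 8: unregister job_G -> active={job_A:*/19, job_B:*/8, job_D:*/19, job_F:*/4}
Op 9: unregister job_B -> active={job_A:*/19, job_D:*/19, job_F:*/4}
Op 10: register job_A */18 -> active={job_A:*/18, job_D:*/19, job_F:*/4}
Op 11: register job_E */19 -> active={job_A:*/18, job_D:*/19, job_E:*/19, job_F:*/4}
Op 12: unregister job_A -> active={job_D:*/19, job_E:*/19, job_F:*/4}
Op 13: register job_B */8 -> active={job_B:*/8, job_D:*/19, job_E:*/19, job_F:*/4}
Op 14: register job_C */11 -> active={job_B:*/8, job_C:*/11, job_D:*/19, job_E:*/19, job_F:*/4}
  job_B: interval 8, next fire after T=156 is 160
  job_C: interval 11, next fire after T=156 is 165
  job_D: interval 19, next fire after T=156 is 171
  job_E: interval 19, next fire after T=156 is 171
  job_F: interval 4, next fire after T=156 is 160
Earliest fire time = 160 (job job_B)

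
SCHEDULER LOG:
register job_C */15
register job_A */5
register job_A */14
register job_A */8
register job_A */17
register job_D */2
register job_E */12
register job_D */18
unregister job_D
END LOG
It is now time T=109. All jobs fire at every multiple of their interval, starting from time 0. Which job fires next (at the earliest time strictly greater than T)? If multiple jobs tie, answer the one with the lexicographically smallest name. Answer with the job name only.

Answer: job_A

Derivation:
Op 1: register job_C */15 -> active={job_C:*/15}
Op 2: register job_A */5 -> active={job_A:*/5, job_C:*/15}
Op 3: register job_A */14 -> active={job_A:*/14, job_C:*/15}
Op 4: register job_A */8 -> active={job_A:*/8, job_C:*/15}
Op 5: register job_A */17 -> active={job_A:*/17, job_C:*/15}
Op 6: register job_D */2 -> active={job_A:*/17, job_C:*/15, job_D:*/2}
Op 7: register job_E */12 -> active={job_A:*/17, job_C:*/15, job_D:*/2, job_E:*/12}
Op 8: register job_D */18 -> active={job_A:*/17, job_C:*/15, job_D:*/18, job_E:*/12}
Op 9: unregister job_D -> active={job_A:*/17, job_C:*/15, job_E:*/12}
  job_A: interval 17, next fire after T=109 is 119
  job_C: interval 15, next fire after T=109 is 120
  job_E: interval 12, next fire after T=109 is 120
Earliest = 119, winner (lex tiebreak) = job_A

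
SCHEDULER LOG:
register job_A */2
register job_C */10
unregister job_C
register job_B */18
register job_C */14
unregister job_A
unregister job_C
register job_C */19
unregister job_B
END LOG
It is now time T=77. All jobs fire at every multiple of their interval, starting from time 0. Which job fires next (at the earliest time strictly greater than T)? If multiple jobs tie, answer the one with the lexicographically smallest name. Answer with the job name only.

Op 1: register job_A */2 -> active={job_A:*/2}
Op 2: register job_C */10 -> active={job_A:*/2, job_C:*/10}
Op 3: unregister job_C -> active={job_A:*/2}
Op 4: register job_B */18 -> active={job_A:*/2, job_B:*/18}
Op 5: register job_C */14 -> active={job_A:*/2, job_B:*/18, job_C:*/14}
Op 6: unregister job_A -> active={job_B:*/18, job_C:*/14}
Op 7: unregister job_C -> active={job_B:*/18}
Op 8: register job_C */19 -> active={job_B:*/18, job_C:*/19}
Op 9: unregister job_B -> active={job_C:*/19}
  job_C: interval 19, next fire after T=77 is 95
Earliest = 95, winner (lex tiebreak) = job_C

Answer: job_C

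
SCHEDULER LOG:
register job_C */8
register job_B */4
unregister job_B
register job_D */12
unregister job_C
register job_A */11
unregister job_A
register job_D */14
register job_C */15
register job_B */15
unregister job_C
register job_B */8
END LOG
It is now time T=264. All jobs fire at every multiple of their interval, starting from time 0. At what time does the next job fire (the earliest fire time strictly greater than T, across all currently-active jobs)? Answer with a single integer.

Answer: 266

Derivation:
Op 1: register job_C */8 -> active={job_C:*/8}
Op 2: register job_B */4 -> active={job_B:*/4, job_C:*/8}
Op 3: unregister job_B -> active={job_C:*/8}
Op 4: register job_D */12 -> active={job_C:*/8, job_D:*/12}
Op 5: unregister job_C -> active={job_D:*/12}
Op 6: register job_A */11 -> active={job_A:*/11, job_D:*/12}
Op 7: unregister job_A -> active={job_D:*/12}
Op 8: register job_D */14 -> active={job_D:*/14}
Op 9: register job_C */15 -> active={job_C:*/15, job_D:*/14}
Op 10: register job_B */15 -> active={job_B:*/15, job_C:*/15, job_D:*/14}
Op 11: unregister job_C -> active={job_B:*/15, job_D:*/14}
Op 12: register job_B */8 -> active={job_B:*/8, job_D:*/14}
  job_B: interval 8, next fire after T=264 is 272
  job_D: interval 14, next fire after T=264 is 266
Earliest fire time = 266 (job job_D)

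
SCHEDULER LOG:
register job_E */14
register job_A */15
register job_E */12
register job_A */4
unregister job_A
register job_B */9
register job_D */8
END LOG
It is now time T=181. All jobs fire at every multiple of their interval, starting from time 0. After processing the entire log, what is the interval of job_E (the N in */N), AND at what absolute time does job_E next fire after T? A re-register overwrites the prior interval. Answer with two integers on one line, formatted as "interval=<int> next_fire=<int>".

Answer: interval=12 next_fire=192

Derivation:
Op 1: register job_E */14 -> active={job_E:*/14}
Op 2: register job_A */15 -> active={job_A:*/15, job_E:*/14}
Op 3: register job_E */12 -> active={job_A:*/15, job_E:*/12}
Op 4: register job_A */4 -> active={job_A:*/4, job_E:*/12}
Op 5: unregister job_A -> active={job_E:*/12}
Op 6: register job_B */9 -> active={job_B:*/9, job_E:*/12}
Op 7: register job_D */8 -> active={job_B:*/9, job_D:*/8, job_E:*/12}
Final interval of job_E = 12
Next fire of job_E after T=181: (181//12+1)*12 = 192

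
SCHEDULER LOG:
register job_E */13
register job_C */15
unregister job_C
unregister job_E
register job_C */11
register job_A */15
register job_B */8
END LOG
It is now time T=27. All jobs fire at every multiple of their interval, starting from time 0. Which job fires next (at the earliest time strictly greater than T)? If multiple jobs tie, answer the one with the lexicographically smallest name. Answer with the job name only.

Op 1: register job_E */13 -> active={job_E:*/13}
Op 2: register job_C */15 -> active={job_C:*/15, job_E:*/13}
Op 3: unregister job_C -> active={job_E:*/13}
Op 4: unregister job_E -> active={}
Op 5: register job_C */11 -> active={job_C:*/11}
Op 6: register job_A */15 -> active={job_A:*/15, job_C:*/11}
Op 7: register job_B */8 -> active={job_A:*/15, job_B:*/8, job_C:*/11}
  job_A: interval 15, next fire after T=27 is 30
  job_B: interval 8, next fire after T=27 is 32
  job_C: interval 11, next fire after T=27 is 33
Earliest = 30, winner (lex tiebreak) = job_A

Answer: job_A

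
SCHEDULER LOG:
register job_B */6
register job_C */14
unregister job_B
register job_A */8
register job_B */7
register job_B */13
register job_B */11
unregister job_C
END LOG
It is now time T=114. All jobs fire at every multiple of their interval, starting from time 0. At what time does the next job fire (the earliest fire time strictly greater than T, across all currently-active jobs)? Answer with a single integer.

Op 1: register job_B */6 -> active={job_B:*/6}
Op 2: register job_C */14 -> active={job_B:*/6, job_C:*/14}
Op 3: unregister job_B -> active={job_C:*/14}
Op 4: register job_A */8 -> active={job_A:*/8, job_C:*/14}
Op 5: register job_B */7 -> active={job_A:*/8, job_B:*/7, job_C:*/14}
Op 6: register job_B */13 -> active={job_A:*/8, job_B:*/13, job_C:*/14}
Op 7: register job_B */11 -> active={job_A:*/8, job_B:*/11, job_C:*/14}
Op 8: unregister job_C -> active={job_A:*/8, job_B:*/11}
  job_A: interval 8, next fire after T=114 is 120
  job_B: interval 11, next fire after T=114 is 121
Earliest fire time = 120 (job job_A)

Answer: 120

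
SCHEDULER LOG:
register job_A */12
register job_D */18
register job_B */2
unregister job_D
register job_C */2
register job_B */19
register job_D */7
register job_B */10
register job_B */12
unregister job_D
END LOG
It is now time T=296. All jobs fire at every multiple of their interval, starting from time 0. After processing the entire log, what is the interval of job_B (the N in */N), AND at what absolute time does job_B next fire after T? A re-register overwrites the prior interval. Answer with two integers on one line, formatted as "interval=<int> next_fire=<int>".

Op 1: register job_A */12 -> active={job_A:*/12}
Op 2: register job_D */18 -> active={job_A:*/12, job_D:*/18}
Op 3: register job_B */2 -> active={job_A:*/12, job_B:*/2, job_D:*/18}
Op 4: unregister job_D -> active={job_A:*/12, job_B:*/2}
Op 5: register job_C */2 -> active={job_A:*/12, job_B:*/2, job_C:*/2}
Op 6: register job_B */19 -> active={job_A:*/12, job_B:*/19, job_C:*/2}
Op 7: register job_D */7 -> active={job_A:*/12, job_B:*/19, job_C:*/2, job_D:*/7}
Op 8: register job_B */10 -> active={job_A:*/12, job_B:*/10, job_C:*/2, job_D:*/7}
Op 9: register job_B */12 -> active={job_A:*/12, job_B:*/12, job_C:*/2, job_D:*/7}
Op 10: unregister job_D -> active={job_A:*/12, job_B:*/12, job_C:*/2}
Final interval of job_B = 12
Next fire of job_B after T=296: (296//12+1)*12 = 300

Answer: interval=12 next_fire=300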